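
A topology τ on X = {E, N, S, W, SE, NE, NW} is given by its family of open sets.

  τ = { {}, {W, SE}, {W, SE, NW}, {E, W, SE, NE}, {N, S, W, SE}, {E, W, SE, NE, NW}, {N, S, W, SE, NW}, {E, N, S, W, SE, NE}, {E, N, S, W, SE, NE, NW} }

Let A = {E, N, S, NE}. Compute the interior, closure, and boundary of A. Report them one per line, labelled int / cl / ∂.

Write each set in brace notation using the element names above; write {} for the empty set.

int(A) = {}
cl(A)  = {E, N, S, NE}
∂A     = {E, N, S, NE}

interior: largest open inside A is {} (from {})
cl via duality: int({W, SE, NW}) = {W, SE, NW}, so X∖{W, SE, NW} = {E, N, S, NE}
cl∖int = {E, N, S, NE}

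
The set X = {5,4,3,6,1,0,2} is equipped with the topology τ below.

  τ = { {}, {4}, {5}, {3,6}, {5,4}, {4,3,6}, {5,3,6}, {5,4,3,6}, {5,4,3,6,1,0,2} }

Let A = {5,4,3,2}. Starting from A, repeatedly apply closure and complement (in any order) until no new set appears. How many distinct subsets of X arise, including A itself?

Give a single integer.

X∖A={6,1,0}, int(X∖A)={}, hence cl(A)={5,4,3,6,1,0,2}
Orbit (k=closure, c=complement):
  1. A     = {5,4,3,2}
  2. kA    = {5,4,3,6,1,0,2}
  3. cA    = {6,1,0}
  4. ckA   = {}
  5. kcA   = {3,6,1,0,2}
  6. ckcA  = {5,4}
  7. kckcA = {5,4,1,0,2}
  8. ckckcA = {3,6}
(closed under both — stop)

8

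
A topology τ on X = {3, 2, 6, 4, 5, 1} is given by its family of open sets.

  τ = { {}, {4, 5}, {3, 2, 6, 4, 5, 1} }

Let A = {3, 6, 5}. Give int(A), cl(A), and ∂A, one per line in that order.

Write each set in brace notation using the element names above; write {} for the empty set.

int(A) = {}
cl(A)  = {3, 2, 6, 4, 5, 1}
∂A     = {3, 2, 6, 4, 5, 1}

U open, U⊆A: {}. int(A) = ⋃ = {}
X∖A={2, 4, 1}, int(X∖A)={}, hence cl(A)={3, 2, 6, 4, 5, 1}
∂A: remove int from cl → {3, 2, 6, 4, 5, 1}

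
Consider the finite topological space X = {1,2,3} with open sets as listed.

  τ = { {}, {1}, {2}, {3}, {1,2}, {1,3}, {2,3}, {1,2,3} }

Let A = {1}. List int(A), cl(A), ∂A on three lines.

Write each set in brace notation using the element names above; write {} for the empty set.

opens ⊆ A: {}, {1}; union → int = {1}
complement {2,3}; its interior {2,3}; cl(A) = X∖{2,3} = {1}
boundary = {1} ∖ {1} = {}

int(A) = {1}
cl(A)  = {1}
∂A     = {}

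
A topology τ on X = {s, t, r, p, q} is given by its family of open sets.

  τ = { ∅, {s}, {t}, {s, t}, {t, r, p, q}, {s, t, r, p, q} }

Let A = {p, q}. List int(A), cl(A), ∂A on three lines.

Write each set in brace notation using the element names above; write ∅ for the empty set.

interior: largest open inside A is ∅ (from ∅)
cl via duality: int({s, t, r}) = {s, t}, so X∖{s, t} = {r, p, q}
cl∖int = {r, p, q}

int(A) = ∅
cl(A)  = {r, p, q}
∂A     = {r, p, q}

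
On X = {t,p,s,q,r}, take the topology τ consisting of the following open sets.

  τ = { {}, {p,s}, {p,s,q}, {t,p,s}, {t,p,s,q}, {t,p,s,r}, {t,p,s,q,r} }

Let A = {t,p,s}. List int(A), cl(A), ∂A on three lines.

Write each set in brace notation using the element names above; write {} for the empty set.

opens ⊆ A: {}, {p,s}, {t,p,s}; union → int = {t,p,s}
complement {q,r}; its interior {}; cl(A) = X∖{} = {t,p,s,q,r}
boundary = {t,p,s,q,r} ∖ {t,p,s} = {q,r}

int(A) = {t,p,s}
cl(A)  = {t,p,s,q,r}
∂A     = {q,r}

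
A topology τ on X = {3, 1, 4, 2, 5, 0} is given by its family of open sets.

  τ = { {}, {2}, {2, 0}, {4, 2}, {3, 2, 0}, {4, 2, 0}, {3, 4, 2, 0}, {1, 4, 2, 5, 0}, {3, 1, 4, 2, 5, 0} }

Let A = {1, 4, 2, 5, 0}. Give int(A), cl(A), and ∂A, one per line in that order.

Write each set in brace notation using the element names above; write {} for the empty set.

open subsets of A: {}, {2}, {4, 2}, {2, 0}, {4, 2, 0}, {1, 4, 2, 5, 0}; so int(A) = {1, 4, 2, 5, 0}
closure: X∖int(X∖A) = X∖{} = {3, 1, 4, 2, 5, 0}
∂A = {3, 1, 4, 2, 5, 0} minus {1, 4, 2, 5, 0} = {3}

int(A) = {1, 4, 2, 5, 0}
cl(A)  = {3, 1, 4, 2, 5, 0}
∂A     = {3}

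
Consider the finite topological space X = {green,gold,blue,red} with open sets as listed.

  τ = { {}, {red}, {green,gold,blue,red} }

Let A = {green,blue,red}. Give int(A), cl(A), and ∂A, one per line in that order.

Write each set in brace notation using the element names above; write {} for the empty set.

open subsets of A: {}, {red}; so int(A) = {red}
closure: X∖int(X∖A) = X∖{} = {green,gold,blue,red}
∂A = {green,gold,blue,red} minus {red} = {green,gold,blue}

int(A) = {red}
cl(A)  = {green,gold,blue,red}
∂A     = {green,gold,blue}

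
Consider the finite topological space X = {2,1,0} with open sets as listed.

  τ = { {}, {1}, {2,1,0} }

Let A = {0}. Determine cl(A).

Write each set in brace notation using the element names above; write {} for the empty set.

cl via duality: int({2,1}) = {1}, so X∖{1} = {2,0}

{2,0}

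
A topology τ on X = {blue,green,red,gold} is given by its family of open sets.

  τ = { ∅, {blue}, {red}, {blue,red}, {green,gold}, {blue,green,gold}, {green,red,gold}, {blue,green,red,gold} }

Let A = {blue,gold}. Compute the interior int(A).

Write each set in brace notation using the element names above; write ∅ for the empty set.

open subsets of A: ∅, {blue}; so int(A) = {blue}

{blue}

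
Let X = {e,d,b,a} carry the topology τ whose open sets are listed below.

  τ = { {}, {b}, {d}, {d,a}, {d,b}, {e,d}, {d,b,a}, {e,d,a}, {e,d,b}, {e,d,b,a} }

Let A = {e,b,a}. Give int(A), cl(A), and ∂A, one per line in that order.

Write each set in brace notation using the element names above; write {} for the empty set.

int(A) = {b}
cl(A)  = {e,b,a}
∂A     = {e,a}

U open, U⊆A: {}, {b}. int(A) = ⋃ = {b}
X∖A={d}, int(X∖A)={d}, hence cl(A)={e,b,a}
∂A: remove int from cl → {e,a}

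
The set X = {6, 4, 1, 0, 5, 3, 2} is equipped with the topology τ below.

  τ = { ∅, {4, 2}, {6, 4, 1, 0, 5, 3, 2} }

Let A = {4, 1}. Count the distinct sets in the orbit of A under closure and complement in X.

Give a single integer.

cl via duality: int({6, 0, 5, 3, 2}) = ∅, so X∖∅ = {6, 4, 1, 0, 5, 3, 2}
Write k for closure, c for complement:
  1. A     = {4, 1}
  2. kA    = {6, 4, 1, 0, 5, 3, 2}
  3. cA    = {6, 0, 5, 3, 2}
  4. ckA   = ∅
applying k or c yields no new set

4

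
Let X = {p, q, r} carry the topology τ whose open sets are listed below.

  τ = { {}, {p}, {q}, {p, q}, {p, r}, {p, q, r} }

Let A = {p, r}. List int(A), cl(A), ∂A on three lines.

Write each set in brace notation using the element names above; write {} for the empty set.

open subsets of A: {}, {p}, {p, r}; so int(A) = {p, r}
closure: X∖int(X∖A) = X∖{q} = {p, r}
∂A = {p, r} minus {p, r} = {}

int(A) = {p, r}
cl(A)  = {p, r}
∂A     = {}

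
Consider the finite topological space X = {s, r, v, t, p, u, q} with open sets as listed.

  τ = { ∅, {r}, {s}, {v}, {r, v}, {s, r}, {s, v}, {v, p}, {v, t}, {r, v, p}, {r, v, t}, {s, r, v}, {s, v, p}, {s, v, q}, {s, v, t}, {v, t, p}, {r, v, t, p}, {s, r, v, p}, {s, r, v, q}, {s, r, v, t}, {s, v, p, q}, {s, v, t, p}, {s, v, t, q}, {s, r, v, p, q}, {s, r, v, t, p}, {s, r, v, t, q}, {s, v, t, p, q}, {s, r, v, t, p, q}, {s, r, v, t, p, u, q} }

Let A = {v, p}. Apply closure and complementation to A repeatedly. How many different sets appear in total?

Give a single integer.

6

X∖A={s, r, t, u, q}, int(X∖A)={s, r}, hence cl(A)={v, t, p, u, q}
Orbit (k=closure, c=complement):
  1. A     = {v, p}
  2. kA    = {v, t, p, u, q}
  3. cA    = {s, r, t, u, q}
  4. ckA   = {s, r}
  5. kckA  = {s, r, u, q}
  6. ckckA = {v, t, p}
(closed under both — stop)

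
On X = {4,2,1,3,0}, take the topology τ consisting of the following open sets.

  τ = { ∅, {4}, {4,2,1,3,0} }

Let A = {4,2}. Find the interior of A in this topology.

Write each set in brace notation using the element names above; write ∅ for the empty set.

interior: largest open inside A is {4} (from ∅, {4})

{4}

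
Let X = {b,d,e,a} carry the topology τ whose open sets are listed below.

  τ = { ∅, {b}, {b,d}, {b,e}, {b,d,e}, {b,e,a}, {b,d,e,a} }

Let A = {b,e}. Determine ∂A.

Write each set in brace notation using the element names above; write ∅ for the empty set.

{d,a}

U open, U⊆A: ∅, {b}, {b,e}. int(A) = ⋃ = {b,e}
X∖A={d,a}, int(X∖A)=∅, hence cl(A)={b,d,e,a}
∂A: remove int from cl → {d,a}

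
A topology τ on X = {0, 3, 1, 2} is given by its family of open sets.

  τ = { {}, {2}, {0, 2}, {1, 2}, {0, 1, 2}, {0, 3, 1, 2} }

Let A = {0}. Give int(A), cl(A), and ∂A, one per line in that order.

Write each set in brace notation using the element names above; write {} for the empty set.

int(A) = {}
cl(A)  = {0, 3}
∂A     = {0, 3}

interior: largest open inside A is {} (from {})
cl via duality: int({3, 1, 2}) = {1, 2}, so X∖{1, 2} = {0, 3}
cl∖int = {0, 3}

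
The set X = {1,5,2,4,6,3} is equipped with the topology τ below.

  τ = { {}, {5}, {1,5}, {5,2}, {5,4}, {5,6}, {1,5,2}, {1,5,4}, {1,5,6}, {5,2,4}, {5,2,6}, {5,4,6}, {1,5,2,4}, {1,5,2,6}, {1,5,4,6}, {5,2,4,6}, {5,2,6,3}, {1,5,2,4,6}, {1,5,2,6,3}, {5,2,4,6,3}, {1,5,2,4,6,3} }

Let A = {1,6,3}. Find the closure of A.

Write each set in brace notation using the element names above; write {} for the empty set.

complement {5,2,4}; its interior {5,2,4}; cl(A) = X∖{5,2,4} = {1,6,3}

{1,6,3}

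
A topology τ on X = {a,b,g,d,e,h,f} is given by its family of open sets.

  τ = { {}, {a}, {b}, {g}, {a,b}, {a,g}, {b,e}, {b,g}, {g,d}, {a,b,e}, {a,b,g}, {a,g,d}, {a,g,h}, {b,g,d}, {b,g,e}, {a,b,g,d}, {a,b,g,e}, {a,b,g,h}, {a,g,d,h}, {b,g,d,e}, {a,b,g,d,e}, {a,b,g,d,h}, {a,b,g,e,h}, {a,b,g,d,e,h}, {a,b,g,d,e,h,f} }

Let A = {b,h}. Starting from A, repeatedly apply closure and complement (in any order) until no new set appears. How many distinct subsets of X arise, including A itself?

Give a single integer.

complement {a,g,d,e,f}; its interior {a,g,d}; cl(A) = X∖{a,g,d} = {b,e,h,f}
With k = closure, c = complement:
  1. A     = {b,h}
  2. kA    = {b,e,h,f}
  3. cA    = {a,g,d,e,f}
  4. ckA   = {a,g,d}
  5. kcA   = {a,g,d,e,h,f}
  6. kckA  = {a,g,d,h,f}
  7. ckcA  = {b}
  8. ckckA = {b,e}
  9. kckcA = {b,e,f}
  10. ckckcA = {a,g,d,h}
k, c of each give nothing new

10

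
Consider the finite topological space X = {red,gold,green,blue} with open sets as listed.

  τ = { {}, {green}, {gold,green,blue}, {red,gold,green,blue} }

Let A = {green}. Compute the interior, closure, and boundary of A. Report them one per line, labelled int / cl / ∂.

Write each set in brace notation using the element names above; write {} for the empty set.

interior: largest open inside A is {green} (from {}, {green})
cl via duality: int({red,gold,blue}) = {}, so X∖{} = {red,gold,green,blue}
cl∖int = {red,gold,blue}

int(A) = {green}
cl(A)  = {red,gold,green,blue}
∂A     = {red,gold,blue}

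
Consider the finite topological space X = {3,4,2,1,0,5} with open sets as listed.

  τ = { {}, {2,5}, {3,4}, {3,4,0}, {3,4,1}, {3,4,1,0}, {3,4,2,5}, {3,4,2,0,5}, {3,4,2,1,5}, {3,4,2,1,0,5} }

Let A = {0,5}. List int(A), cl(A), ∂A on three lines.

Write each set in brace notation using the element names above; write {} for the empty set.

int(A) = {}
cl(A)  = {2,0,5}
∂A     = {2,0,5}

U open, U⊆A: {}. int(A) = ⋃ = {}
X∖A={3,4,2,1}, int(X∖A)={3,4,1}, hence cl(A)={2,0,5}
∂A: remove int from cl → {2,0,5}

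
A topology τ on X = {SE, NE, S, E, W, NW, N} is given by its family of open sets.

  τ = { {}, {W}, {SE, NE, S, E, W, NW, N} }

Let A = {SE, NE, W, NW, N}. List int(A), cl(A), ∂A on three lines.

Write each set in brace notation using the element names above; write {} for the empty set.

int(A) = {W}
cl(A)  = {SE, NE, S, E, W, NW, N}
∂A     = {SE, NE, S, E, NW, N}

open subsets of A: {}, {W}; so int(A) = {W}
closure: X∖int(X∖A) = X∖{} = {SE, NE, S, E, W, NW, N}
∂A = {SE, NE, S, E, W, NW, N} minus {W} = {SE, NE, S, E, NW, N}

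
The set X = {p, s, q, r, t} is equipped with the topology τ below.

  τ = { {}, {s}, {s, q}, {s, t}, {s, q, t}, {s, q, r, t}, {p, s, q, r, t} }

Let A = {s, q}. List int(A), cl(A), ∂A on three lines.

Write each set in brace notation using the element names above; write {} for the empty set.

open subsets of A: {}, {s}, {s, q}; so int(A) = {s, q}
closure: X∖int(X∖A) = X∖{} = {p, s, q, r, t}
∂A = {p, s, q, r, t} minus {s, q} = {p, r, t}

int(A) = {s, q}
cl(A)  = {p, s, q, r, t}
∂A     = {p, r, t}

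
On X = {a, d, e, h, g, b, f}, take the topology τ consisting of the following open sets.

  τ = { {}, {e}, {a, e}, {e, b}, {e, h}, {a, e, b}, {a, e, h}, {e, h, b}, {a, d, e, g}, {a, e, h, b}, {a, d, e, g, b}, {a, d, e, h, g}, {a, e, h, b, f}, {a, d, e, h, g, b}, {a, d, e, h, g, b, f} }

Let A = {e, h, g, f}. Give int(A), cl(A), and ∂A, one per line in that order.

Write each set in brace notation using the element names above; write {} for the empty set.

opens ⊆ A: {}, {e}, {e, h}; union → int = {e, h}
complement {a, d, b}; its interior {}; cl(A) = X∖{} = {a, d, e, h, g, b, f}
boundary = {a, d, e, h, g, b, f} ∖ {e, h} = {a, d, g, b, f}

int(A) = {e, h}
cl(A)  = {a, d, e, h, g, b, f}
∂A     = {a, d, g, b, f}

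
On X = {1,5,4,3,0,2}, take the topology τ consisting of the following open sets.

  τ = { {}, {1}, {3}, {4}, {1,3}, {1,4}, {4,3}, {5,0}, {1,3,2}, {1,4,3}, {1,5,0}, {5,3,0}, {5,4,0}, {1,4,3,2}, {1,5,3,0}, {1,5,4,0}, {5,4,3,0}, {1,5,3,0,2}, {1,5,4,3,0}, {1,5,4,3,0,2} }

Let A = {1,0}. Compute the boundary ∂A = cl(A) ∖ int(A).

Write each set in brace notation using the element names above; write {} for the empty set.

U open, U⊆A: {}, {1}. int(A) = ⋃ = {1}
X∖A={5,4,3,2}, int(X∖A)={4,3}, hence cl(A)={1,5,0,2}
∂A: remove int from cl → {5,0,2}

{5,0,2}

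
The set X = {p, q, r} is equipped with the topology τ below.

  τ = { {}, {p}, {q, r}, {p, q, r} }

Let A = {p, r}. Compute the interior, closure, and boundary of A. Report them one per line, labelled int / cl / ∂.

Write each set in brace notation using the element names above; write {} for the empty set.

int(A) = {p}
cl(A)  = {p, q, r}
∂A     = {q, r}

interior: largest open inside A is {p} (from {}, {p})
cl via duality: int({q}) = {}, so X∖{} = {p, q, r}
cl∖int = {q, r}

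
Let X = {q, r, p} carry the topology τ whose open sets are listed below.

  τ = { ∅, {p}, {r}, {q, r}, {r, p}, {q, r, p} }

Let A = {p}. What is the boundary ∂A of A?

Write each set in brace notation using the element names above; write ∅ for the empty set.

∅

interior: largest open inside A is {p} (from ∅, {p})
cl via duality: int({q, r}) = {q, r}, so X∖{q, r} = {p}
cl∖int = ∅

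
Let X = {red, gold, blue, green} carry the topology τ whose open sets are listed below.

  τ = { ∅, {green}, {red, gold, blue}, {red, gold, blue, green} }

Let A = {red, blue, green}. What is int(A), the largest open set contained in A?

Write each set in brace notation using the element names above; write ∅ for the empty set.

opens ⊆ A: ∅, {green}; union → int = {green}

{green}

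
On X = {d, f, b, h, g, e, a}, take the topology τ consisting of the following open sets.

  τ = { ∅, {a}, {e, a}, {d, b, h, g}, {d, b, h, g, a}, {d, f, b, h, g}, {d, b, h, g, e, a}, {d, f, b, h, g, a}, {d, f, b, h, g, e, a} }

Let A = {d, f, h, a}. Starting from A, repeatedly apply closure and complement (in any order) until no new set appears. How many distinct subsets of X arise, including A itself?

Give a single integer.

8

cl via duality: int({b, g, e}) = ∅, so X∖∅ = {d, f, b, h, g, e, a}
Write k for closure, c for complement:
  1. A     = {d, f, h, a}
  2. kA    = {d, f, b, h, g, e, a}
  3. cA    = {b, g, e}
  4. ckA   = ∅
  5. kcA   = {d, f, b, h, g, e}
  6. ckcA  = {a}
  7. kckcA = {e, a}
  8. ckckcA = {d, f, b, h, g}
applying k or c yields no new set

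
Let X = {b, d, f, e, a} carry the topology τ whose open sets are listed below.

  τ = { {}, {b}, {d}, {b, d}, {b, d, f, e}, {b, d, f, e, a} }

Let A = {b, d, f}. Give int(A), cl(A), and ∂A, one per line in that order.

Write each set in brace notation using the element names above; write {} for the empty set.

int(A) = {b, d}
cl(A)  = {b, d, f, e, a}
∂A     = {f, e, a}

opens ⊆ A: {}, {d}, {b}, {b, d}; union → int = {b, d}
complement {e, a}; its interior {}; cl(A) = X∖{} = {b, d, f, e, a}
boundary = {b, d, f, e, a} ∖ {b, d} = {f, e, a}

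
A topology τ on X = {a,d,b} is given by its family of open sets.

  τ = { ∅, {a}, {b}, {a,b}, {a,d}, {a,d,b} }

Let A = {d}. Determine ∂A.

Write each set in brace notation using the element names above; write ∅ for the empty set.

{d}

interior: largest open inside A is ∅ (from ∅)
cl via duality: int({a,b}) = {a,b}, so X∖{a,b} = {d}
cl∖int = {d}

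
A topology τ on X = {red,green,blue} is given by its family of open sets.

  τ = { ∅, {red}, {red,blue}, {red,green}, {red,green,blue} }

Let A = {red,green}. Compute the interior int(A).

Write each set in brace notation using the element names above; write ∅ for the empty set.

{red,green}

opens ⊆ A: ∅, {red}, {red,green}; union → int = {red,green}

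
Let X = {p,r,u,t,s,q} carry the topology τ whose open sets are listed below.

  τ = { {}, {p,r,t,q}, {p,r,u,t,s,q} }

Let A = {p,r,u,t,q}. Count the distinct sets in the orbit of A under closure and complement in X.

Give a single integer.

6

complement {s}; its interior {}; cl(A) = X∖{} = {p,r,u,t,s,q}
With k = closure, c = complement:
  1. A     = {p,r,u,t,q}
  2. kA    = {p,r,u,t,s,q}
  3. cA    = {s}
  4. ckA   = {}
  5. kcA   = {u,s}
  6. ckcA  = {p,r,t,q}
k, c of each give nothing new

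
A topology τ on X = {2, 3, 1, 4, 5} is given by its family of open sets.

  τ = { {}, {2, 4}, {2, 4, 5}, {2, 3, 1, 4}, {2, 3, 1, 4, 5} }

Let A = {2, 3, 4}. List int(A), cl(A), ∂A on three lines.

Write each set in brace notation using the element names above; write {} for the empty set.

int(A) = {2, 4}
cl(A)  = {2, 3, 1, 4, 5}
∂A     = {3, 1, 5}

interior: largest open inside A is {2, 4} (from {}, {2, 4})
cl via duality: int({1, 5}) = {}, so X∖{} = {2, 3, 1, 4, 5}
cl∖int = {3, 1, 5}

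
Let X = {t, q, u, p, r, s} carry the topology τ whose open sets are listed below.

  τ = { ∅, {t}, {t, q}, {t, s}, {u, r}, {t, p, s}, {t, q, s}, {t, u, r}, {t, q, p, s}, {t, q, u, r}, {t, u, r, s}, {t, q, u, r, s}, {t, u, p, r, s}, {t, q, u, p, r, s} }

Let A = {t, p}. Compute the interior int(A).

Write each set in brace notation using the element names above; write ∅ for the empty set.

{t}

opens ⊆ A: ∅, {t}; union → int = {t}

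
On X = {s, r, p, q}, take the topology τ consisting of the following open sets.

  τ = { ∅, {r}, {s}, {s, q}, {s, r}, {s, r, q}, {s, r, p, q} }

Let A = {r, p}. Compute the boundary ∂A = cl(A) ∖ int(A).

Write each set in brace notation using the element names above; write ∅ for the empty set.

opens ⊆ A: ∅, {r}; union → int = {r}
complement {s, q}; its interior {s, q}; cl(A) = X∖{s, q} = {r, p}
boundary = {r, p} ∖ {r} = {p}

{p}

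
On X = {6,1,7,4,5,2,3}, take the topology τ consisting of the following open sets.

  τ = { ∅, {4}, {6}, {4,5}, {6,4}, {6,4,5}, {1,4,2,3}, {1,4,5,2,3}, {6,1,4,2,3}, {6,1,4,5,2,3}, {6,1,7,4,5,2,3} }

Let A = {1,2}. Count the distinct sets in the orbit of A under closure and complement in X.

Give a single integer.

6

closure: X∖int(X∖A) = X∖{6,4,5} = {1,7,2,3}
Let k=closure and c=complement:
  1. A     = {1,2}
  2. kA    = {1,7,2,3}
  3. cA    = {6,7,4,5,3}
  4. ckA   = {6,4,5}
  5. kcA   = {6,1,7,4,5,2,3}
  6. ckcA  = ∅
— saturated at 6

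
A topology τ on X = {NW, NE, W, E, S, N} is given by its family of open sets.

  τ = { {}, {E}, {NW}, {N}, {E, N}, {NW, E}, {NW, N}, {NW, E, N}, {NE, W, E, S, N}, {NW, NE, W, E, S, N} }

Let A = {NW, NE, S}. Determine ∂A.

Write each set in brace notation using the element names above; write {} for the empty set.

interior: largest open inside A is {NW} (from {}, {NW})
cl via duality: int({W, E, N}) = {E, N}, so X∖{E, N} = {NW, NE, W, S}
cl∖int = {NE, W, S}

{NE, W, S}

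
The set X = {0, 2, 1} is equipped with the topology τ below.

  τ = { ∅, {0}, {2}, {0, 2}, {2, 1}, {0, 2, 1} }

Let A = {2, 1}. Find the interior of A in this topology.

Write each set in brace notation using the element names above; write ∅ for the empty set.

{2, 1}

opens ⊆ A: ∅, {2}, {2, 1}; union → int = {2, 1}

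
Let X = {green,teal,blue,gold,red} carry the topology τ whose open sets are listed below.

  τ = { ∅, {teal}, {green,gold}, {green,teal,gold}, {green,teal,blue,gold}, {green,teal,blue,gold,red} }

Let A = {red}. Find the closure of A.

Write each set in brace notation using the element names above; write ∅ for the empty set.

{red}

closure: X∖int(X∖A) = X∖{green,teal,blue,gold} = {red}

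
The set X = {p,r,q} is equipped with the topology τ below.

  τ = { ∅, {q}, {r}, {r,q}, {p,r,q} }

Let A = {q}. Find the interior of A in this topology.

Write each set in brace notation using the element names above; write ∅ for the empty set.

U open, U⊆A: ∅, {q}. int(A) = ⋃ = {q}

{q}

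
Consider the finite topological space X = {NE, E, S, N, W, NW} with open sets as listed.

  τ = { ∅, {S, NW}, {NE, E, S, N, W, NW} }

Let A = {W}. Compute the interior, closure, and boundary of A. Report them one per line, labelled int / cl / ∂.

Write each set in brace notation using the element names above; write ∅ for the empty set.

int(A) = ∅
cl(A)  = {NE, E, N, W}
∂A     = {NE, E, N, W}

interior: largest open inside A is ∅ (from ∅)
cl via duality: int({NE, E, S, N, NW}) = {S, NW}, so X∖{S, NW} = {NE, E, N, W}
cl∖int = {NE, E, N, W}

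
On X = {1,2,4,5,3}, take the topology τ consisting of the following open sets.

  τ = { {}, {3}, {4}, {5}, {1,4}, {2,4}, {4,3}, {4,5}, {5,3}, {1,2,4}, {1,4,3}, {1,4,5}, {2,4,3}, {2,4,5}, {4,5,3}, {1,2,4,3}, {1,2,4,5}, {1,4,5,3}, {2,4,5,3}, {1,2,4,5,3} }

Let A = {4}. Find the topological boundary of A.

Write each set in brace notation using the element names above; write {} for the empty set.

U open, U⊆A: {}, {4}. int(A) = ⋃ = {4}
X∖A={1,2,5,3}, int(X∖A)={5,3}, hence cl(A)={1,2,4}
∂A: remove int from cl → {1,2}

{1,2}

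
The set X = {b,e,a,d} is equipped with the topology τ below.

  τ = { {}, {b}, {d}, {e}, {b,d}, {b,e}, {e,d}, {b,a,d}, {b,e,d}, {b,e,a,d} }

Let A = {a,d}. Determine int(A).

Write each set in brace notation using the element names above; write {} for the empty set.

opens ⊆ A: {}, {d}; union → int = {d}

{d}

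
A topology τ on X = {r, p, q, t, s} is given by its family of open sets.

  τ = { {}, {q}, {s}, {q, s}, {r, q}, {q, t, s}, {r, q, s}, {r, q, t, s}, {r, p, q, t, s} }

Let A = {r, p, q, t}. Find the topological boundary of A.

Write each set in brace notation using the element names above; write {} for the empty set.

opens ⊆ A: {}, {q}, {r, q}; union → int = {r, q}
complement {s}; its interior {s}; cl(A) = X∖{s} = {r, p, q, t}
boundary = {r, p, q, t} ∖ {r, q} = {p, t}

{p, t}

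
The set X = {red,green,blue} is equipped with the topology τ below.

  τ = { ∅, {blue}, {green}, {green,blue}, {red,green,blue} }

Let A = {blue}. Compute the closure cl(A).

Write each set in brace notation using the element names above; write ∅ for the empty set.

{red,blue}

X∖A={red,green}, int(X∖A)={green}, hence cl(A)={red,blue}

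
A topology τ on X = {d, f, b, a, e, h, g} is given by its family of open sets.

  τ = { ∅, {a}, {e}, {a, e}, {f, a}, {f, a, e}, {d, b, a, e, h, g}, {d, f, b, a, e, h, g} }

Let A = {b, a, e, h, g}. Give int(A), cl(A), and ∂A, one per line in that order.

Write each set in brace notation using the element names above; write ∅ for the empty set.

int(A) = {a, e}
cl(A)  = {d, f, b, a, e, h, g}
∂A     = {d, f, b, h, g}

interior: largest open inside A is {a, e} (from ∅, {e}, {a}, {a, e})
cl via duality: int({d, f}) = ∅, so X∖∅ = {d, f, b, a, e, h, g}
cl∖int = {d, f, b, h, g}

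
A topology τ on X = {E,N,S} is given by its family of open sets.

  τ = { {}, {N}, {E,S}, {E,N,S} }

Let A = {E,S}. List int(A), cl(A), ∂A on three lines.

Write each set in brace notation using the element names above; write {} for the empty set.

open subsets of A: {}, {E,S}; so int(A) = {E,S}
closure: X∖int(X∖A) = X∖{N} = {E,S}
∂A = {E,S} minus {E,S} = {}

int(A) = {E,S}
cl(A)  = {E,S}
∂A     = {}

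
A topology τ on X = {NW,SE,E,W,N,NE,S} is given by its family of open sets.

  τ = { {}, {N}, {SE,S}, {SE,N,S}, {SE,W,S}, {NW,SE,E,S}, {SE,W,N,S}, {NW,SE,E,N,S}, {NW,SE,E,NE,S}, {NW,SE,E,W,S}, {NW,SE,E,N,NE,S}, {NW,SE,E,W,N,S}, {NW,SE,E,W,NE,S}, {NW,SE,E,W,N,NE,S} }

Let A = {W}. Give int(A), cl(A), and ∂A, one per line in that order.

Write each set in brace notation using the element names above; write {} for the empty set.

U open, U⊆A: {}. int(A) = ⋃ = {}
X∖A={NW,SE,E,N,NE,S}, int(X∖A)={NW,SE,E,N,NE,S}, hence cl(A)={W}
∂A: remove int from cl → {W}

int(A) = {}
cl(A)  = {W}
∂A     = {W}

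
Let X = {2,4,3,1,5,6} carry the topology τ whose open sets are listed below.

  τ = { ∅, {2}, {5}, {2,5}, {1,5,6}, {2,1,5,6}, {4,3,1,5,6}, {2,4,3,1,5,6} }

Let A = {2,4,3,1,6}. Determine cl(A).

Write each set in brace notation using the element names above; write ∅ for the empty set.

X∖A={5}, int(X∖A)={5}, hence cl(A)={2,4,3,1,6}

{2,4,3,1,6}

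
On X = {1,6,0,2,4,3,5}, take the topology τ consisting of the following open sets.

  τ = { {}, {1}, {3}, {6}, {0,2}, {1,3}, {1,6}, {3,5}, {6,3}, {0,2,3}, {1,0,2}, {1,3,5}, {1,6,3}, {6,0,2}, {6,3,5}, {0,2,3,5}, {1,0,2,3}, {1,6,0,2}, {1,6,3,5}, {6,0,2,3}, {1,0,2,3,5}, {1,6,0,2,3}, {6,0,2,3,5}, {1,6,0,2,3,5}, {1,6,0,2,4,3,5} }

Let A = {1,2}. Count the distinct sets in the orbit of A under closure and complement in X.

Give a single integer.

10

closure: X∖int(X∖A) = X∖{6,3,5} = {1,0,2,4}
Let k=closure and c=complement:
  1. A     = {1,2}
  2. kA    = {1,0,2,4}
  3. cA    = {6,0,4,3,5}
  4. ckA   = {6,3,5}
  5. kcA   = {6,0,2,4,3,5}
  6. kckA  = {6,4,3,5}
  7. ckcA  = {1}
  8. ckckA = {1,0,2}
  9. kckcA = {1,4}
  10. ckckcA = {6,0,2,3,5}
— saturated at 10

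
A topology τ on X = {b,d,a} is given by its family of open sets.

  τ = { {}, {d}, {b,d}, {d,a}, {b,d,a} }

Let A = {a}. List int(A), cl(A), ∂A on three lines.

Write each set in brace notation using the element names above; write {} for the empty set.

interior: largest open inside A is {} (from {})
cl via duality: int({b,d}) = {b,d}, so X∖{b,d} = {a}
cl∖int = {a}

int(A) = {}
cl(A)  = {a}
∂A     = {a}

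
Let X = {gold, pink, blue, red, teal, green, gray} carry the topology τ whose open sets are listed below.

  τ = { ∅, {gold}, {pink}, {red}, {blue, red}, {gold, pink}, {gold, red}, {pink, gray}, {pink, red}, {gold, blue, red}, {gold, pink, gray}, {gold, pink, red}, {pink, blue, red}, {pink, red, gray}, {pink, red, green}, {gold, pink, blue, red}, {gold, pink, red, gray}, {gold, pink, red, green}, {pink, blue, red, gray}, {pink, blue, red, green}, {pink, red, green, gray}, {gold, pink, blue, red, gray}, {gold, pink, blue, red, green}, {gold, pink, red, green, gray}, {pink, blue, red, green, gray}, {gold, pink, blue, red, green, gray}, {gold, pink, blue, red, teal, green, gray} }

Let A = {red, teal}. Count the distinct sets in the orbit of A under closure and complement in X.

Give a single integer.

8

closure: X∖int(X∖A) = X∖{gold, pink, gray} = {blue, red, teal, green}
Let k=closure and c=complement:
  1. A     = {red, teal}
  2. kA    = {blue, red, teal, green}
  3. cA    = {gold, pink, blue, green, gray}
  4. ckA   = {gold, pink, gray}
  5. kcA   = {gold, pink, blue, teal, green, gray}
  6. kckA  = {gold, pink, teal, green, gray}
  7. ckcA  = {red}
  8. ckckA = {blue, red}
— saturated at 8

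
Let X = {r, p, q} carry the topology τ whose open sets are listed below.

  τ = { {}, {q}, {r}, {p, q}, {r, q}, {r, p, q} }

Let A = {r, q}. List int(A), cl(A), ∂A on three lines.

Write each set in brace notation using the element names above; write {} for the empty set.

int(A) = {r, q}
cl(A)  = {r, p, q}
∂A     = {p}

interior: largest open inside A is {r, q} (from {}, {q}, {r}, {r, q})
cl via duality: int({p}) = {}, so X∖{} = {r, p, q}
cl∖int = {p}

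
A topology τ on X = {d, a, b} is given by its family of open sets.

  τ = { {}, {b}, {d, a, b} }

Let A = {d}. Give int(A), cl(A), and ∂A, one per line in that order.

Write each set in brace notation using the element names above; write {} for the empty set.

int(A) = {}
cl(A)  = {d, a}
∂A     = {d, a}

opens ⊆ A: {}; union → int = {}
complement {a, b}; its interior {b}; cl(A) = X∖{b} = {d, a}
boundary = {d, a} ∖ {} = {d, a}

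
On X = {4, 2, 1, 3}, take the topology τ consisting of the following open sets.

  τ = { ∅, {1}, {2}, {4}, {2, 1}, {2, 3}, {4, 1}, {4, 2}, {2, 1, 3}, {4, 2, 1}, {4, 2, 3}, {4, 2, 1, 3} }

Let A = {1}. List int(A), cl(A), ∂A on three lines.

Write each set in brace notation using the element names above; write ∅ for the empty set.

open subsets of A: ∅, {1}; so int(A) = {1}
closure: X∖int(X∖A) = X∖{4, 2, 3} = {1}
∂A = {1} minus {1} = ∅

int(A) = {1}
cl(A)  = {1}
∂A     = ∅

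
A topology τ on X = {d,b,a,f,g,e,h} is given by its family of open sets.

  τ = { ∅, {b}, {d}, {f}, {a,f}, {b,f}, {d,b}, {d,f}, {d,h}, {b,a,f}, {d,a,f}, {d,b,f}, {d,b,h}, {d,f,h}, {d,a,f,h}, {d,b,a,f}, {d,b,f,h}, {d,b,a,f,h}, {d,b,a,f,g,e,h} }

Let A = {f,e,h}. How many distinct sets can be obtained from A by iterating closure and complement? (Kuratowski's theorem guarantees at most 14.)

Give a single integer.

closure: X∖int(X∖A) = X∖{d,b} = {a,f,g,e,h}
Let k=closure and c=complement:
  1. A     = {f,e,h}
  2. kA    = {a,f,g,e,h}
  3. cA    = {d,b,a,g}
  4. ckA   = {d,b}
  5. kcA   = {d,b,a,g,e,h}
  6. kckA  = {d,b,g,e,h}
  7. ckcA  = {f}
  8. ckckA = {a,f}
  9. kckcA = {a,f,g,e}
  10. ckckcA = {d,b,h}
— saturated at 10

10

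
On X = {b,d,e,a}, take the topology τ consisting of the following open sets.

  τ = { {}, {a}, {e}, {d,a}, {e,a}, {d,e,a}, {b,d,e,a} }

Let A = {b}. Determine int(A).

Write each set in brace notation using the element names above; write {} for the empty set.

{}

U open, U⊆A: {}. int(A) = ⋃ = {}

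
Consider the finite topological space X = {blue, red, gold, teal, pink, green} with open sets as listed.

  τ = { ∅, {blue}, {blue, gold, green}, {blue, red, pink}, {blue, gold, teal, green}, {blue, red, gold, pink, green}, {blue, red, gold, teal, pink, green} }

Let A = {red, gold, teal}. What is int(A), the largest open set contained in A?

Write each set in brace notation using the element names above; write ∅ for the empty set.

∅

interior: largest open inside A is ∅ (from ∅)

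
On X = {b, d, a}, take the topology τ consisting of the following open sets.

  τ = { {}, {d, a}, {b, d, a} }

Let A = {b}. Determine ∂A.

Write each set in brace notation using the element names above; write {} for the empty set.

{b}

U open, U⊆A: {}. int(A) = ⋃ = {}
X∖A={d, a}, int(X∖A)={d, a}, hence cl(A)={b}
∂A: remove int from cl → {b}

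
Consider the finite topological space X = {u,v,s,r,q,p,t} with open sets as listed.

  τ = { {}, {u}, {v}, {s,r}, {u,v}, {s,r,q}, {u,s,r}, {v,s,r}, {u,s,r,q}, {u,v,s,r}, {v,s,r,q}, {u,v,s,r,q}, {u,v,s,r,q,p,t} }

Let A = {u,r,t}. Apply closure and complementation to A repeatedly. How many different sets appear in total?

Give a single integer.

10

X∖A={v,s,q,p}, int(X∖A)={v}, hence cl(A)={u,s,r,q,p,t}
Orbit (k=closure, c=complement):
  1. A     = {u,r,t}
  2. kA    = {u,s,r,q,p,t}
  3. cA    = {v,s,q,p}
  4. ckA   = {v}
  5. kcA   = {v,s,r,q,p,t}
  6. kckA  = {v,p,t}
  7. ckcA  = {u}
  8. ckckA = {u,s,r,q}
  9. kckcA = {u,p,t}
  10. ckckcA = {v,s,r,q}
(closed under both — stop)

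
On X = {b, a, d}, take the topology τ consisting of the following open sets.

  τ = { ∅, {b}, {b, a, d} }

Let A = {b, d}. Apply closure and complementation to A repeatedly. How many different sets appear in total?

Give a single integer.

6

complement {a}; its interior ∅; cl(A) = X∖∅ = {b, a, d}
With k = closure, c = complement:
  1. A     = {b, d}
  2. kA    = {b, a, d}
  3. cA    = {a}
  4. ckA   = ∅
  5. kcA   = {a, d}
  6. ckcA  = {b}
k, c of each give nothing new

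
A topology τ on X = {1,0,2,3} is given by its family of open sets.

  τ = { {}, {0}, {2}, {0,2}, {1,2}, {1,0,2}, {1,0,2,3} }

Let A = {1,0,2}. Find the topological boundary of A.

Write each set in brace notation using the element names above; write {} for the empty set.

open subsets of A: {}, {2}, {0}, {1,2}, {0,2}, {1,0,2}; so int(A) = {1,0,2}
closure: X∖int(X∖A) = X∖{} = {1,0,2,3}
∂A = {1,0,2,3} minus {1,0,2} = {3}

{3}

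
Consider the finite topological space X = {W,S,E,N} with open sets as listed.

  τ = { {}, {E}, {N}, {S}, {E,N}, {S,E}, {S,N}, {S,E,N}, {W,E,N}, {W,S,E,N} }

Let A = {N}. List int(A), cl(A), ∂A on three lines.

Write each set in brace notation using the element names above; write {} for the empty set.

opens ⊆ A: {}, {N}; union → int = {N}
complement {W,S,E}; its interior {S,E}; cl(A) = X∖{S,E} = {W,N}
boundary = {W,N} ∖ {N} = {W}

int(A) = {N}
cl(A)  = {W,N}
∂A     = {W}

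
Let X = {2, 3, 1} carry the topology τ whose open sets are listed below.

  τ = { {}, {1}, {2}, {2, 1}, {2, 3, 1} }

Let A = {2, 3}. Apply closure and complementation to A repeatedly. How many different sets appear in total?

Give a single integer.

4

complement {1}; its interior {1}; cl(A) = X∖{1} = {2, 3}
With k = closure, c = complement:
  1. A     = {2, 3}
  2. cA    = {1}
  3. kcA   = {3, 1}
  4. ckcA  = {2}
k, c of each give nothing new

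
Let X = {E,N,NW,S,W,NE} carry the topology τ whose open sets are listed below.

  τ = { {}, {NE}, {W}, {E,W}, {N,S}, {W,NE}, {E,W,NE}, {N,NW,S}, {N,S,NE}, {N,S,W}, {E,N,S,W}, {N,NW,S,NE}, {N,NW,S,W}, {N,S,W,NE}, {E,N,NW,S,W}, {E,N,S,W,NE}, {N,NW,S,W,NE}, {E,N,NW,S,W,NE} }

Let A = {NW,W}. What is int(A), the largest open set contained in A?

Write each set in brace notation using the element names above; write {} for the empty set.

opens ⊆ A: {}, {W}; union → int = {W}

{W}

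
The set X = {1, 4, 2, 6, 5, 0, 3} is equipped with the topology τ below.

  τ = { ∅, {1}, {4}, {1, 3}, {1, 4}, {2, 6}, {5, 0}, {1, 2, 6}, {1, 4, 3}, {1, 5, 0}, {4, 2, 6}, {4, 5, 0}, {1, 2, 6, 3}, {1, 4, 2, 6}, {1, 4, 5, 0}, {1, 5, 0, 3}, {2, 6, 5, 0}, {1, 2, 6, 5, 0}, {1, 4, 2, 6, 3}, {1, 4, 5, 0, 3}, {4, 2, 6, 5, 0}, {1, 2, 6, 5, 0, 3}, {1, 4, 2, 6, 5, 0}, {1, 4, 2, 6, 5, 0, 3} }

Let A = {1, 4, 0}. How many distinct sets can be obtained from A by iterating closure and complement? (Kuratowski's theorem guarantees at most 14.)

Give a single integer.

8

complement {2, 6, 5, 3}; its interior {2, 6}; cl(A) = X∖{2, 6} = {1, 4, 5, 0, 3}
With k = closure, c = complement:
  1. A     = {1, 4, 0}
  2. kA    = {1, 4, 5, 0, 3}
  3. cA    = {2, 6, 5, 3}
  4. ckA   = {2, 6}
  5. kcA   = {2, 6, 5, 0, 3}
  6. ckcA  = {1, 4}
  7. kckcA = {1, 4, 3}
  8. ckckcA = {2, 6, 5, 0}
k, c of each give nothing new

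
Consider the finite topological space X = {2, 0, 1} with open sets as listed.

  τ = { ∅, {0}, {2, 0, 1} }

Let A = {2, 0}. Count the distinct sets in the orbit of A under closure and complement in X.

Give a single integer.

complement {1}; its interior ∅; cl(A) = X∖∅ = {2, 0, 1}
With k = closure, c = complement:
  1. A     = {2, 0}
  2. kA    = {2, 0, 1}
  3. cA    = {1}
  4. ckA   = ∅
  5. kcA   = {2, 1}
  6. ckcA  = {0}
k, c of each give nothing new

6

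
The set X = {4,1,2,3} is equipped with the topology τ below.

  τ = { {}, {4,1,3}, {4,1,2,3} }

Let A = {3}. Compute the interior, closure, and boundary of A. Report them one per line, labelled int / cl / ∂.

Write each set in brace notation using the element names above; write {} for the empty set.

U open, U⊆A: {}. int(A) = ⋃ = {}
X∖A={4,1,2}, int(X∖A)={}, hence cl(A)={4,1,2,3}
∂A: remove int from cl → {4,1,2,3}

int(A) = {}
cl(A)  = {4,1,2,3}
∂A     = {4,1,2,3}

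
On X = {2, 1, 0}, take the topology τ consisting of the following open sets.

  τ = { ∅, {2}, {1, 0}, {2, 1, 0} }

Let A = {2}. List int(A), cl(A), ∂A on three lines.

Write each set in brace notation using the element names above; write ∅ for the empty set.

open subsets of A: ∅, {2}; so int(A) = {2}
closure: X∖int(X∖A) = X∖{1, 0} = {2}
∂A = {2} minus {2} = ∅

int(A) = {2}
cl(A)  = {2}
∂A     = ∅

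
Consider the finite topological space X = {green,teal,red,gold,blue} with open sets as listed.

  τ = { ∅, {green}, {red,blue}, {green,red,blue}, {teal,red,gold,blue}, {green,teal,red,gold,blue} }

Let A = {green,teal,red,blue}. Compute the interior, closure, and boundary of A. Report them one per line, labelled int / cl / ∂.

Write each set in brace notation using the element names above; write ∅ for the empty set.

int(A) = {green,red,blue}
cl(A)  = {green,teal,red,gold,blue}
∂A     = {teal,gold}

U open, U⊆A: ∅, {green}, {red,blue}, {green,red,blue}. int(A) = ⋃ = {green,red,blue}
X∖A={gold}, int(X∖A)=∅, hence cl(A)={green,teal,red,gold,blue}
∂A: remove int from cl → {teal,gold}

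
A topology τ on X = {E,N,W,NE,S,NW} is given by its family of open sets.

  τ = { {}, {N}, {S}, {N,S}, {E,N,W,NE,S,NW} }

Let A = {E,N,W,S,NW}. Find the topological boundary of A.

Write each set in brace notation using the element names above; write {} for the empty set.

{E,W,NE,NW}

open subsets of A: {}, {S}, {N}, {N,S}; so int(A) = {N,S}
closure: X∖int(X∖A) = X∖{} = {E,N,W,NE,S,NW}
∂A = {E,N,W,NE,S,NW} minus {N,S} = {E,W,NE,NW}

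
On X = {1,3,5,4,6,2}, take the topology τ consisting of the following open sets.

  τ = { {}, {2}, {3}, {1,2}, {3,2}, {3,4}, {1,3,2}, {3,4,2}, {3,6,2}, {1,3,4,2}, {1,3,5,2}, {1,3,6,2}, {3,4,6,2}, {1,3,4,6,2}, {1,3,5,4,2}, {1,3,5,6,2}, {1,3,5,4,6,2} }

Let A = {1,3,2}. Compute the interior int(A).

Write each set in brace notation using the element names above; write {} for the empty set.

{1,3,2}

opens ⊆ A: {}, {2}, {3}, {3,2}, {1,2}, {1,3,2}; union → int = {1,3,2}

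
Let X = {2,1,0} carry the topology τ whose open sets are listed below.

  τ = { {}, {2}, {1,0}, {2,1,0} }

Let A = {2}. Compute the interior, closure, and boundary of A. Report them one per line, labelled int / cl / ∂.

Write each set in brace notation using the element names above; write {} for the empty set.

interior: largest open inside A is {2} (from {}, {2})
cl via duality: int({1,0}) = {1,0}, so X∖{1,0} = {2}
cl∖int = {}

int(A) = {2}
cl(A)  = {2}
∂A     = {}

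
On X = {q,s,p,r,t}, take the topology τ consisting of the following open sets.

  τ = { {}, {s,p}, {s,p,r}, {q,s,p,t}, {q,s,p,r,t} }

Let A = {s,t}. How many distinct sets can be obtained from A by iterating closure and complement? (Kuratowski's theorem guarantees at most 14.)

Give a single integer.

complement {q,p,r}; its interior {}; cl(A) = X∖{} = {q,s,p,r,t}
With k = closure, c = complement:
  1. A     = {s,t}
  2. kA    = {q,s,p,r,t}
  3. cA    = {q,p,r}
  4. ckA   = {}
k, c of each give nothing new

4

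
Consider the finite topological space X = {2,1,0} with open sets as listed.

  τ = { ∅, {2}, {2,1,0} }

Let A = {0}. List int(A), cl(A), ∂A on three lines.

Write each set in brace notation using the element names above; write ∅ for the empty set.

int(A) = ∅
cl(A)  = {1,0}
∂A     = {1,0}

open subsets of A: ∅; so int(A) = ∅
closure: X∖int(X∖A) = X∖{2} = {1,0}
∂A = {1,0} minus ∅ = {1,0}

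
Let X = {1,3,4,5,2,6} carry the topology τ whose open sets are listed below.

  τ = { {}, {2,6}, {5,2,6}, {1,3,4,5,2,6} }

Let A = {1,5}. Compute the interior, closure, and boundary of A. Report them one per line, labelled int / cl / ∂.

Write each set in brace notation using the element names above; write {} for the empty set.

int(A) = {}
cl(A)  = {1,3,4,5}
∂A     = {1,3,4,5}

open subsets of A: {}; so int(A) = {}
closure: X∖int(X∖A) = X∖{2,6} = {1,3,4,5}
∂A = {1,3,4,5} minus {} = {1,3,4,5}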